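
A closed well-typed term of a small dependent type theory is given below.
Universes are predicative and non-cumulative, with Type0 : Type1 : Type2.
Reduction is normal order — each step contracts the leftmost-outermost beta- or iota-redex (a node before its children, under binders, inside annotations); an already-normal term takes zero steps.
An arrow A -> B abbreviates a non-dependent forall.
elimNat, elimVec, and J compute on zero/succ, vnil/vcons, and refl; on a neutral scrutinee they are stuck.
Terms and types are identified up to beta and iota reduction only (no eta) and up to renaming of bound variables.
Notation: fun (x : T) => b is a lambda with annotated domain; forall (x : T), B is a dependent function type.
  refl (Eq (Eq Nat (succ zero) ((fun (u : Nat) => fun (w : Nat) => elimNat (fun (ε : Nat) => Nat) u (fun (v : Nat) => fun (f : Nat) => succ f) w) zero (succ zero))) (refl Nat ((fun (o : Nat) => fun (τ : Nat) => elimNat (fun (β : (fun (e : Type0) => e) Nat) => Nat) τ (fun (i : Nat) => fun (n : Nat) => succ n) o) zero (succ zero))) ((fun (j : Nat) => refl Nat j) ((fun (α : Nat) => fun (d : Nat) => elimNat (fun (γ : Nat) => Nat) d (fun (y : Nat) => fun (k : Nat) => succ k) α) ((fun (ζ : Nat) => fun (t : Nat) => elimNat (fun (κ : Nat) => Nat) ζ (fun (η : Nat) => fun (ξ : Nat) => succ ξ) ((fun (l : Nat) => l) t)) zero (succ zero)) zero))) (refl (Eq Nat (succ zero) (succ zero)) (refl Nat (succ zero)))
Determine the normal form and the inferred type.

resulting normal form:
  refl (Eq (Eq Nat (succ zero) (succ zero)) (refl Nat (succ zero)) (refl Nat (succ zero))) (refl (Eq Nat (succ zero) (succ zero)) (refl Nat (succ zero)))
type:
  Eq (Eq (Eq Nat (succ zero) (succ zero)) (refl Nat (succ zero)) (refl Nat (succ zero))) (refl (Eq Nat (succ zero) (succ zero)) (refl Nat (succ zero))) (refl (Eq Nat (succ zero) (succ zero)) (refl Nat (succ zero)))


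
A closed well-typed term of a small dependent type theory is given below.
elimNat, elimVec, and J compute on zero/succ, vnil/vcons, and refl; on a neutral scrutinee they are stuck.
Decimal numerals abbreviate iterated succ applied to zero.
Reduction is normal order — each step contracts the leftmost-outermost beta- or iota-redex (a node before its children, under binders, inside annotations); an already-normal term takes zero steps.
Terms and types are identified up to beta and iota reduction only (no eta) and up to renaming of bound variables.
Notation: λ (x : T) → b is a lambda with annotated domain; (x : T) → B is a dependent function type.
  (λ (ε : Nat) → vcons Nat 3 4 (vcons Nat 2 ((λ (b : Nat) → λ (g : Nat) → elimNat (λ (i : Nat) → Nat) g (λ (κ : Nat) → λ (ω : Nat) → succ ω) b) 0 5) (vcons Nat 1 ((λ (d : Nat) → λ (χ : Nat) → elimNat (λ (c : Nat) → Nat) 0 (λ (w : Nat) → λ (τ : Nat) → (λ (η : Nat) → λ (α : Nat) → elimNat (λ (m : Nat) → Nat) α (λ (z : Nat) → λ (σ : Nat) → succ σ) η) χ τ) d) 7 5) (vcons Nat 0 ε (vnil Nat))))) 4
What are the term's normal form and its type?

normal form:
  vcons Nat 3 4 (vcons Nat 2 5 (vcons Nat 1 35 (vcons Nat 0 4 (vnil Nat))))
inferred type:
  Vec Nat 4


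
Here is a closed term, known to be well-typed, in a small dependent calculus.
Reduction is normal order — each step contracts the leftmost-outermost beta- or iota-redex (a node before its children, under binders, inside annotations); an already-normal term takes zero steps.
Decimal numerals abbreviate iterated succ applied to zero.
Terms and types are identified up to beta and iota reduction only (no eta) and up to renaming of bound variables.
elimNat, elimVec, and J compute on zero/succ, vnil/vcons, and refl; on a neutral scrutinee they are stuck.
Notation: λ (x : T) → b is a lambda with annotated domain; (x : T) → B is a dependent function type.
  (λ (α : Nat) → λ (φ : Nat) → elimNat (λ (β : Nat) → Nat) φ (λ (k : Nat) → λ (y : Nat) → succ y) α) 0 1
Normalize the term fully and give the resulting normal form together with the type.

normal form:
  1
type:
  Nat


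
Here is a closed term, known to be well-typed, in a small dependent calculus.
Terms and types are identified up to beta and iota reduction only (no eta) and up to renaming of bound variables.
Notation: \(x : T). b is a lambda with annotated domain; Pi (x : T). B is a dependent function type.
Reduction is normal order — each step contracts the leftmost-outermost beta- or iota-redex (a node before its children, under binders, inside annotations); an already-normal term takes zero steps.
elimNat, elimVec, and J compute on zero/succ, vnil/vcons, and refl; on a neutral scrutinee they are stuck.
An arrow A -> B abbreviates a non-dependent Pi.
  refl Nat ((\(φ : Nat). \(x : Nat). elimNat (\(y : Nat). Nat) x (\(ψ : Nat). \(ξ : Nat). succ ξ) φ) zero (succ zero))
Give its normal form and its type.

reduced normal form:
  refl Nat (succ zero)
inferred type:
  Eq Nat (succ zero) (succ zero)
observation: the first redex contracted is a beta-redex; the normal form is reached in 3 normal-order steps.


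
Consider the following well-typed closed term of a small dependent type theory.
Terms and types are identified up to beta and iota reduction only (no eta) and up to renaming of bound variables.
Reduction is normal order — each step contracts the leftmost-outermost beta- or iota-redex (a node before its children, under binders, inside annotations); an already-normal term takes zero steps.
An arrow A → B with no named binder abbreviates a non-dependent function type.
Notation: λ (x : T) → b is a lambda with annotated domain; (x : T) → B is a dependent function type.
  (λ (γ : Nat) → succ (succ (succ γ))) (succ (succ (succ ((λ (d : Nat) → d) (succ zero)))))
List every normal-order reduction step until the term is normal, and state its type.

normal-order reduction:
  (λ (γ : Nat) → succ (succ (succ γ))) (succ (succ (succ ((λ (d : Nat) → d) (succ zero)))))
  ~> succ (succ (succ (succ (succ (succ ((λ (γ : Nat) → γ) (succ zero)))))))
  ~> succ (succ (succ (succ (succ (succ (succ zero))))))
type:
  Nat


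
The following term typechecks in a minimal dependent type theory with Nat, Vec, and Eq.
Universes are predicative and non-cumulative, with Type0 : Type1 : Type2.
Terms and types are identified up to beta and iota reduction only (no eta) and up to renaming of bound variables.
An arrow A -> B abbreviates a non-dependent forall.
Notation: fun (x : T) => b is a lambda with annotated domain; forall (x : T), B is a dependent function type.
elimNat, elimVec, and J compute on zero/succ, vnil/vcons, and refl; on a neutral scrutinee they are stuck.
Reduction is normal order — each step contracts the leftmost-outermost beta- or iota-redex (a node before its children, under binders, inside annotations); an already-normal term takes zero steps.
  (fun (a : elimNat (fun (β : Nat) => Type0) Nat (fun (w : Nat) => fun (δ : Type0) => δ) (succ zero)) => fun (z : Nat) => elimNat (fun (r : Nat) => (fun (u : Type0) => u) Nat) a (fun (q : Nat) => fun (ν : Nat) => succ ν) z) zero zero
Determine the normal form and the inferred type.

reduced normal form:
  zero
the term's type:
  Nat
observation: contracting a beta-redex first, the term normalizes in 3 steps.


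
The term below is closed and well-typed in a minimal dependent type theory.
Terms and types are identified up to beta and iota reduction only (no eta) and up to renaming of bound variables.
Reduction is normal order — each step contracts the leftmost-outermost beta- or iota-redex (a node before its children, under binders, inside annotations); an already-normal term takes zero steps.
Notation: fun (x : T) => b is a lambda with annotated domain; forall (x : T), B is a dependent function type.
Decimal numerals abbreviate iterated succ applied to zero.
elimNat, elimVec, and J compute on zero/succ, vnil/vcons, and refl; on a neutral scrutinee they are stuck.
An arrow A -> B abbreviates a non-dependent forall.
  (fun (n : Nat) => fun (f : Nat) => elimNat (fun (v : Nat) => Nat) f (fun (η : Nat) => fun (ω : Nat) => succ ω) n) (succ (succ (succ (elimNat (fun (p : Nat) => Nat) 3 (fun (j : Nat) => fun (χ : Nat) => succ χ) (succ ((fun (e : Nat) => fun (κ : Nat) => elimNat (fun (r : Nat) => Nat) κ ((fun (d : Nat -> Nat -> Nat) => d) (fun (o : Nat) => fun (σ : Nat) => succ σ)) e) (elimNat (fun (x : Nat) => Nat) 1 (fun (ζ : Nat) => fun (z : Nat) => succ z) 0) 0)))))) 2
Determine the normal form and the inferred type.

reduced normal form:
  10
type:
  Nat


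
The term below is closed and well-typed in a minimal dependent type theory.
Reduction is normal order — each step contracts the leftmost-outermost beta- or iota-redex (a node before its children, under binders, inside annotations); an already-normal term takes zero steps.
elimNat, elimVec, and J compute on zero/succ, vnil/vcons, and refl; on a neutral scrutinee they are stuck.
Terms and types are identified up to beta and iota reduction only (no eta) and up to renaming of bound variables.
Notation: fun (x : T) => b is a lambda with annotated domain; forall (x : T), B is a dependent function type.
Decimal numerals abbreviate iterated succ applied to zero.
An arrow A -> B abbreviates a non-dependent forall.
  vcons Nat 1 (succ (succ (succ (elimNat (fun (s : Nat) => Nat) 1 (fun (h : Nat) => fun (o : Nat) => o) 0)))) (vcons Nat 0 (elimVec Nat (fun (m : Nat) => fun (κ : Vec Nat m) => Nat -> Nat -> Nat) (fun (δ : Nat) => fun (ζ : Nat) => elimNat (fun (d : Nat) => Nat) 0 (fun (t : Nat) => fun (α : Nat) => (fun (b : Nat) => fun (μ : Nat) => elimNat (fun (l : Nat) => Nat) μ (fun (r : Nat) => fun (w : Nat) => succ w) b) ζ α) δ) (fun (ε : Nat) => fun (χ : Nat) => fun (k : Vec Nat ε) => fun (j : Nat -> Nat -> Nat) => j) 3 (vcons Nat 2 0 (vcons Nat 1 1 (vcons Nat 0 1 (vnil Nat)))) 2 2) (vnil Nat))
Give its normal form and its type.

resulting normal form:
  vcons Nat 1 4 (vcons Nat 0 4 (vnil Nat))
the term's type:
  Vec Nat 2
observation: normalization takes exactly 44 steps under the normal-order strategy.


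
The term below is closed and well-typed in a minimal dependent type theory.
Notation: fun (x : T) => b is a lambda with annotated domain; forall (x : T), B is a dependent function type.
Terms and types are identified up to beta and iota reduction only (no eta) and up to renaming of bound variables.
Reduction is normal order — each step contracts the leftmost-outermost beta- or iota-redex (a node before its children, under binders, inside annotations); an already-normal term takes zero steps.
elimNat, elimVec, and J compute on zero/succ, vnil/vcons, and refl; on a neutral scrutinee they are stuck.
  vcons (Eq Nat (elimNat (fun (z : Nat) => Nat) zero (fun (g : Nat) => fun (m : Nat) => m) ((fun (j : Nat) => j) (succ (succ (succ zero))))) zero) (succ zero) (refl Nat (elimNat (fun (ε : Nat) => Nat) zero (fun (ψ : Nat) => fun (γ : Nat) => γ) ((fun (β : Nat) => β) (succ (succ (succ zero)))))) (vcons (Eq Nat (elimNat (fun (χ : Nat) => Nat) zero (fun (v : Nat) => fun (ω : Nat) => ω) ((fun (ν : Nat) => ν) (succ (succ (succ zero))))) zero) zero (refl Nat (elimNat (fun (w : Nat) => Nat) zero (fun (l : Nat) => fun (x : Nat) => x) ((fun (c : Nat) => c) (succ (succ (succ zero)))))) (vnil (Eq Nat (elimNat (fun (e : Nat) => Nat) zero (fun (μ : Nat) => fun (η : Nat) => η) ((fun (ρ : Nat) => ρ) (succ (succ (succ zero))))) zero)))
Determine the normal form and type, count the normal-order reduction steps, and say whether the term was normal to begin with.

resulting normal form:
  vcons (Eq Nat zero zero) (succ zero) (refl Nat zero) (vcons (Eq Nat zero zero) zero (refl Nat zero) (vnil (Eq Nat zero zero)))
type:
  Vec (Eq Nat zero zero) (succ (succ zero))
reduction steps (normal order): 55
started in normal form: no
first redex: a beta-redex


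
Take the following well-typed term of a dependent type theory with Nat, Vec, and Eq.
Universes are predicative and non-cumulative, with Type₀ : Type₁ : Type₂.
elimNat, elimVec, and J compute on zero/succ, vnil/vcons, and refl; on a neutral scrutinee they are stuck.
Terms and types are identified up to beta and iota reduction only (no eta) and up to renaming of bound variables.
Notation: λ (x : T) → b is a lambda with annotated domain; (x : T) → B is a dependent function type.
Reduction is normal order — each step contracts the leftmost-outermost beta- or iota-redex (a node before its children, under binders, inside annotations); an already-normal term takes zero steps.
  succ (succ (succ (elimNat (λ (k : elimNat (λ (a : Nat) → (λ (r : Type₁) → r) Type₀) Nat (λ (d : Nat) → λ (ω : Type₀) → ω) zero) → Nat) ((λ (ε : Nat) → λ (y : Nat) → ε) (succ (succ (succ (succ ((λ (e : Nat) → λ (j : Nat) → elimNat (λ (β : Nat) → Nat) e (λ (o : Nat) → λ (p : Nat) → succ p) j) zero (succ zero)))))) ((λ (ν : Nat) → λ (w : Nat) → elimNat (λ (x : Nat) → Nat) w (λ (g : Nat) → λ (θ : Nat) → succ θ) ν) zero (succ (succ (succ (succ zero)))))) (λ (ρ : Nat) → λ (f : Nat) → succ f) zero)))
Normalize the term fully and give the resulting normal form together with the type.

reduced normal form:
  succ (succ (succ (succ (succ (succ (succ (succ zero)))))))
the term's type:
  Nat


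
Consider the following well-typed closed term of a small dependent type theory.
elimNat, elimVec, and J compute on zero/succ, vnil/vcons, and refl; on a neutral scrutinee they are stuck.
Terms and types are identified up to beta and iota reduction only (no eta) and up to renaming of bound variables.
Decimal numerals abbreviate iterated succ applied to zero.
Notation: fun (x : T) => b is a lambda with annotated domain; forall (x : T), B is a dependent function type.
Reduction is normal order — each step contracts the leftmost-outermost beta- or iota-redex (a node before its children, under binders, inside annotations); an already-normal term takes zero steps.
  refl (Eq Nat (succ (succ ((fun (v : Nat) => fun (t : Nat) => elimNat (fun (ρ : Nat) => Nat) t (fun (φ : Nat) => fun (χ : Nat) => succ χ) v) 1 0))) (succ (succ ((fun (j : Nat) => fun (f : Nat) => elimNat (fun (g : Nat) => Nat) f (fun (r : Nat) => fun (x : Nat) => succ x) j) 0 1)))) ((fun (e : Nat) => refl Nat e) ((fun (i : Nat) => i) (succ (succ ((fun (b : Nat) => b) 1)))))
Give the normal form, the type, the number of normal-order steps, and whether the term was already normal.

resulting normal form:
  refl (Eq Nat 3 3) (refl Nat 3)
type:
  Eq (Eq Nat 3 3) (refl Nat 3) (refl Nat 3)
normal-order step count: 12
term was already normal: no
first contracted redex: a beta-redex


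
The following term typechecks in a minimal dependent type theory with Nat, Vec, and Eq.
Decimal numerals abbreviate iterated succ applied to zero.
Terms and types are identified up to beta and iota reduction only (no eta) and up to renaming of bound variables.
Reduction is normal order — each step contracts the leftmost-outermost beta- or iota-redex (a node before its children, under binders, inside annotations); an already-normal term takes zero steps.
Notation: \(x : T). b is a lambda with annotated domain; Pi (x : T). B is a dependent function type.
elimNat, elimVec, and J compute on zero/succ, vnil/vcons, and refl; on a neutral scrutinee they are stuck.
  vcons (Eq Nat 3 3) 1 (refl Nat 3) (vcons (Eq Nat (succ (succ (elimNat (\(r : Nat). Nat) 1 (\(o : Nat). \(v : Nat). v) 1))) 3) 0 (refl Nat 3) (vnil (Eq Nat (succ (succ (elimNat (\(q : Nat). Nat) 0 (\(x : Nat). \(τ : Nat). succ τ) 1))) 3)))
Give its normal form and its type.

reduced normal form:
  vcons (Eq Nat 3 3) 1 (refl Nat 3) (vcons (Eq Nat 3 3) 0 (refl Nat 3) (vnil (Eq Nat 3 3)))
inferred type:
  Vec (Eq Nat 3 3) 2


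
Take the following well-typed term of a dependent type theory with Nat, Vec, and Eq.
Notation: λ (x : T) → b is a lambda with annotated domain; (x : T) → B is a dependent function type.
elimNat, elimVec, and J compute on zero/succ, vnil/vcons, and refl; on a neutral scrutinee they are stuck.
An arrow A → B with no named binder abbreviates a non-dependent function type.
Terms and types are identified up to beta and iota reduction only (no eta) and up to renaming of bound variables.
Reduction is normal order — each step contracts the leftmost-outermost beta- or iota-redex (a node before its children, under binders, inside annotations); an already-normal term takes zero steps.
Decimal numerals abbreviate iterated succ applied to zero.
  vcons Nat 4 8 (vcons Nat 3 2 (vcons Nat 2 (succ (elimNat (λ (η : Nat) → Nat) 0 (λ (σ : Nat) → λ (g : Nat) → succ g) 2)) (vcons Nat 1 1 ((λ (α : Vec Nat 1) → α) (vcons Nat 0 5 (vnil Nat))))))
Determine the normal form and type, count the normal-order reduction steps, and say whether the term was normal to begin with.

resulting normal form:
  vcons Nat 4 8 (vcons Nat 3 2 (vcons Nat 2 3 (vcons Nat 1 1 (vcons Nat 0 5 (vnil Nat)))))
type:
  Vec Nat 5
normal-order step count: 8
started in normal form: no
first redex: an elimNat iota-redex


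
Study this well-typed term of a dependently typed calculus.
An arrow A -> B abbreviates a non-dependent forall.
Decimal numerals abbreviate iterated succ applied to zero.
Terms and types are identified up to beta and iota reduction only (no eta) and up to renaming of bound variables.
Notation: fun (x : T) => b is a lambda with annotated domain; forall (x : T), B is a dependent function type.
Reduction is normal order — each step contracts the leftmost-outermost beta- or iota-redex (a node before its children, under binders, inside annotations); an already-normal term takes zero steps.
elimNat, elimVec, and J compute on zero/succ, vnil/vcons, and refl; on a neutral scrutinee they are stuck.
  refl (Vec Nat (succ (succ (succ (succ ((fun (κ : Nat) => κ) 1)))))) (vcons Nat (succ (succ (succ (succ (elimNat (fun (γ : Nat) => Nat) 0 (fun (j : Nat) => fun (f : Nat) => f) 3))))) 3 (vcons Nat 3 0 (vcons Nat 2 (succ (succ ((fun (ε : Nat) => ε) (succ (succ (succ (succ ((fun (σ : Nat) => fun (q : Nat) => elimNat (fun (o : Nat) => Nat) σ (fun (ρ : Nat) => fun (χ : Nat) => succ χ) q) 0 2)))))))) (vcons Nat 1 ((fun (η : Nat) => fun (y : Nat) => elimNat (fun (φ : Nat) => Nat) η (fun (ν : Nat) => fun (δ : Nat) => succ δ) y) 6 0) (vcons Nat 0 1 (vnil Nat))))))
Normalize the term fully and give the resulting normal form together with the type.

normal form:
  refl (Vec Nat 5) (vcons Nat 4 3 (vcons Nat 3 0 (vcons Nat 2 8 (vcons Nat 1 6 (vcons Nat 0 1 (vnil Nat))))))
the term's type:
  Eq (Vec Nat 5) (vcons Nat 4 3 (vcons Nat 3 0 (vcons Nat 2 8 (vcons Nat 1 6 (vcons Nat 0 1 (vnil Nat)))))) (vcons Nat 4 3 (vcons Nat 3 0 (vcons Nat 2 8 (vcons Nat 1 6 (vcons Nat 0 1 (vnil Nat))))))


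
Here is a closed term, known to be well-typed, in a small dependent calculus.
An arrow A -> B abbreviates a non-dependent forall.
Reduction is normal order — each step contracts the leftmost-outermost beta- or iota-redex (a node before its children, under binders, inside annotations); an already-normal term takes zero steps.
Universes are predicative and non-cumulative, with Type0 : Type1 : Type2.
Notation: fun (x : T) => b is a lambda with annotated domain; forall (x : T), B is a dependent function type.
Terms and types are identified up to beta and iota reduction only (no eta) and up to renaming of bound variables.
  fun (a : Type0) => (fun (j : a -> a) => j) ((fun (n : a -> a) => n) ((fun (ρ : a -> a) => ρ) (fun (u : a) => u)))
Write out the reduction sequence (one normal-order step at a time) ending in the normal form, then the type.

normal-order reduction:
  fun (a : Type0) => (fun (j : a -> a) => j) ((fun (n : a -> a) => n) ((fun (ρ : a -> a) => ρ) (fun (u : a) => u)))
  ~> fun (a : Type0) => (fun (j : a -> a) => j) ((fun (n : a -> a) => n) (fun (ρ : a) => ρ))
  ~> fun (a : Type0) => (fun (j : a -> a) => j) (fun (n : a) => n)
  ~> fun (a : Type0) => fun (j : a) => j
type:
  forall (a : Type0), a -> a


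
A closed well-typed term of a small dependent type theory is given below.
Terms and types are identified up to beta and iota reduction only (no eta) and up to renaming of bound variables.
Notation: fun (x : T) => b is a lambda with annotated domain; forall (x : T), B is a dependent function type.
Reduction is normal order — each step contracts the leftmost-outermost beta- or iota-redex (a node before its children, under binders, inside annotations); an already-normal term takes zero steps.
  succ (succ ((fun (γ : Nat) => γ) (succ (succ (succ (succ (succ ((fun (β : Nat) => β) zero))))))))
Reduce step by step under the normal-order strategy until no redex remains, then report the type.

reduction (normal order):
  succ (succ ((fun (γ : Nat) => γ) (succ (succ (succ (succ (succ ((fun (β : Nat) => β) zero))))))))
  ~> succ (succ (succ (succ (succ (succ (succ ((fun (γ : Nat) => γ) zero)))))))
  ~> succ (succ (succ (succ (succ (succ (succ zero))))))
type:
  Nat


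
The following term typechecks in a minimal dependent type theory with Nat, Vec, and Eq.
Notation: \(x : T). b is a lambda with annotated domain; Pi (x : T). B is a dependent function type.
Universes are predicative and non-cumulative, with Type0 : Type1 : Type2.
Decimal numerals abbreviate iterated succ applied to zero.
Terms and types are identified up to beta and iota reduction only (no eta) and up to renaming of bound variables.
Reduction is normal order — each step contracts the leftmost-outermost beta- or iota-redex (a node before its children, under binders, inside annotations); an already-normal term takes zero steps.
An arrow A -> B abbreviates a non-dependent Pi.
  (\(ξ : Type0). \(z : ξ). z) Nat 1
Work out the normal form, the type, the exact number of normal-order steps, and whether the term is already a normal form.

normal form:
  1
type:
  Nat
steps to reach normal form (normal order): 2
already normal: no
first contracted redex: a beta-redex


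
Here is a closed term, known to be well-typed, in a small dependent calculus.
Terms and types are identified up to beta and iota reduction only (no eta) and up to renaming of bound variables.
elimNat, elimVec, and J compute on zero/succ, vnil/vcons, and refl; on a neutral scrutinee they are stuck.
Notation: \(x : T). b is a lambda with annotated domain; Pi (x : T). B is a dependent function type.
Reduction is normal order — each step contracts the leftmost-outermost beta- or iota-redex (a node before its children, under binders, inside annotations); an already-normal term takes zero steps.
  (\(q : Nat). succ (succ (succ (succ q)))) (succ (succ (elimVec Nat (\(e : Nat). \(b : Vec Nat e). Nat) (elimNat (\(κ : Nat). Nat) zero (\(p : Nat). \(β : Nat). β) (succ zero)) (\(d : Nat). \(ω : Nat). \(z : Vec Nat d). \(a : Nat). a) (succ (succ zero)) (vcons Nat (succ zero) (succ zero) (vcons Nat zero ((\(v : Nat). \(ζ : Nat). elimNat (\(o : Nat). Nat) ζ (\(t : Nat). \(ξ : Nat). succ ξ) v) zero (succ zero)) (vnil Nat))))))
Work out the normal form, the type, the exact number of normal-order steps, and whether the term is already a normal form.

resulting normal form:
  succ (succ (succ (succ (succ (succ zero)))))
type:
  Nat
normal-order step count: 16
term was already normal: no
first redex: a beta-redex


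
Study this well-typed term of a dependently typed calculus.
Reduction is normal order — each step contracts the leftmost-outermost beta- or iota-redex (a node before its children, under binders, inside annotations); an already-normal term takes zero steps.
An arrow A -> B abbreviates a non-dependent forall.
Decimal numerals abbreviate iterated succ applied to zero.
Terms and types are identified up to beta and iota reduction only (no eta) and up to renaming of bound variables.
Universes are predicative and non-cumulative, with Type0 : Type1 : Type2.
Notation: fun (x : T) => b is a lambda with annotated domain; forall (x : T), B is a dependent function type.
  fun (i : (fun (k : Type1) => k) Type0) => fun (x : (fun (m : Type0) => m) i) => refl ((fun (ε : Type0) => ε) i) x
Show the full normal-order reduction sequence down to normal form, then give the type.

normal-order reduction sequence:
  fun (i : (fun (k : Type1) => k) Type0) => fun (x : (fun (m : Type0) => m) i) => refl ((fun (ε : Type0) => ε) i) x
  ~> fun (i : Type0) => fun (k : (fun (x : Type0) => x) i) => refl ((fun (m : Type0) => m) i) k
  ~> fun (i : Type0) => fun (k : i) => refl ((fun (x : Type0) => x) i) k
  ~> fun (i : Type0) => fun (k : i) => refl i k
type:
  forall (i : Type0), forall (k : i), Eq i k k


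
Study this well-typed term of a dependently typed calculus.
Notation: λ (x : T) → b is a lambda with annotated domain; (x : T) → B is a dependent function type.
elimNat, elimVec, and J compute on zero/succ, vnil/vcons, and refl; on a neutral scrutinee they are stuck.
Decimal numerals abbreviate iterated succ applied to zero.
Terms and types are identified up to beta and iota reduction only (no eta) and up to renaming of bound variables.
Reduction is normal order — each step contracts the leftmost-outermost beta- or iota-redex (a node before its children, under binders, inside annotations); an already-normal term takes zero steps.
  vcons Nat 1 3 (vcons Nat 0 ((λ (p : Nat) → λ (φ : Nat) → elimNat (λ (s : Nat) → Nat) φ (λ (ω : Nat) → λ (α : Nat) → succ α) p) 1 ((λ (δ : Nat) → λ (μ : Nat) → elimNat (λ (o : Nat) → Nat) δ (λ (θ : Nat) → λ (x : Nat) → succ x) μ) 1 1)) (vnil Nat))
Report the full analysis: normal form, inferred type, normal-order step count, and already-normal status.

normal form:
  vcons Nat 1 3 (vcons Nat 0 3 (vnil Nat))
type:
  Vec Nat 2
normal-order step count: 12
started in normal form: no
first redex: a beta-redex


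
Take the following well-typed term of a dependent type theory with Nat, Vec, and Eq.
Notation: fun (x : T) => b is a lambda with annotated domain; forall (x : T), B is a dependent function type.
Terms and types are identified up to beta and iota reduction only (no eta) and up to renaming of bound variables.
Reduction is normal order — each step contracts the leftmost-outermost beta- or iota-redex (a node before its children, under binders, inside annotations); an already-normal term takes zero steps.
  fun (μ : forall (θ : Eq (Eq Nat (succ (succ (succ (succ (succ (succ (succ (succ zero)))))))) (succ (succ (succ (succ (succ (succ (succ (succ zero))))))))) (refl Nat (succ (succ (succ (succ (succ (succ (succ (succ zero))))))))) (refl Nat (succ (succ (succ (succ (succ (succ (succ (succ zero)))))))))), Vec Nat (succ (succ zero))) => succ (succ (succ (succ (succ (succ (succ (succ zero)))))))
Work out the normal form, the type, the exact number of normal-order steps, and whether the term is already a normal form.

normal form:
  fun (μ : forall (θ : Eq (Eq Nat (succ (succ (succ (succ (succ (succ (succ (succ zero)))))))) (succ (succ (succ (succ (succ (succ (succ (succ zero))))))))) (refl Nat (succ (succ (succ (succ (succ (succ (succ (succ zero))))))))) (refl Nat (succ (succ (succ (succ (succ (succ (succ (succ zero)))))))))), Vec Nat (succ (succ zero))) => succ (succ (succ (succ (succ (succ (succ (succ zero)))))))
type:
  forall (μ : forall (θ : Eq (Eq Nat (succ (succ (succ (succ (succ (succ (succ (succ zero)))))))) (succ (succ (succ (succ (succ (succ (succ (succ zero))))))))) (refl Nat (succ (succ (succ (succ (succ (succ (succ (succ zero))))))))) (refl Nat (succ (succ (succ (succ (succ (succ (succ (succ zero)))))))))), Vec Nat (succ (succ zero))), Nat
normal-order step count: 0
term was already normal: yes


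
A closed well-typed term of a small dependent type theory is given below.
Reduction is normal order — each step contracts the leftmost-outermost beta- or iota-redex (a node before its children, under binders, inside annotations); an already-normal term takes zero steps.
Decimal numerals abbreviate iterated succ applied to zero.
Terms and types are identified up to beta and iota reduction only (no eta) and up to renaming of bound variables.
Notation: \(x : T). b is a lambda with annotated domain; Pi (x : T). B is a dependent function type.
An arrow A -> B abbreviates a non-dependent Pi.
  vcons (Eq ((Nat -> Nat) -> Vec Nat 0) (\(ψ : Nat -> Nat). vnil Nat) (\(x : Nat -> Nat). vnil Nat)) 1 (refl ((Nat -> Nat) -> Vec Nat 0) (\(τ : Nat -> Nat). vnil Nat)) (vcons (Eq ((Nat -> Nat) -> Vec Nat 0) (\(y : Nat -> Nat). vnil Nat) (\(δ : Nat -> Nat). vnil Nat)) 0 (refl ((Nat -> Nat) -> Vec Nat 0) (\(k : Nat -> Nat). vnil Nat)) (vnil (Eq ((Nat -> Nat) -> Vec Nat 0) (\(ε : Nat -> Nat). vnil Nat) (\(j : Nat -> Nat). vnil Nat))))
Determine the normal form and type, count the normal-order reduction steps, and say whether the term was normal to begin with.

resulting normal form:
  vcons (Eq ((Nat -> Nat) -> Vec Nat 0) (\(ψ : Nat -> Nat). vnil Nat) (\(x : Nat -> Nat). vnil Nat)) 1 (refl ((Nat -> Nat) -> Vec Nat 0) (\(τ : Nat -> Nat). vnil Nat)) (vcons (Eq ((Nat -> Nat) -> Vec Nat 0) (\(y : Nat -> Nat). vnil Nat) (\(δ : Nat -> Nat). vnil Nat)) 0 (refl ((Nat -> Nat) -> Vec Nat 0) (\(k : Nat -> Nat). vnil Nat)) (vnil (Eq ((Nat -> Nat) -> Vec Nat 0) (\(ε : Nat -> Nat). vnil Nat) (\(j : Nat -> Nat). vnil Nat))))
type:
  Vec (Eq ((Nat -> Nat) -> Vec Nat 0) (\(ψ : Nat -> Nat). vnil Nat) (\(x : Nat -> Nat). vnil Nat)) 2
steps to reach normal form (normal order): 0
started in normal form: yes


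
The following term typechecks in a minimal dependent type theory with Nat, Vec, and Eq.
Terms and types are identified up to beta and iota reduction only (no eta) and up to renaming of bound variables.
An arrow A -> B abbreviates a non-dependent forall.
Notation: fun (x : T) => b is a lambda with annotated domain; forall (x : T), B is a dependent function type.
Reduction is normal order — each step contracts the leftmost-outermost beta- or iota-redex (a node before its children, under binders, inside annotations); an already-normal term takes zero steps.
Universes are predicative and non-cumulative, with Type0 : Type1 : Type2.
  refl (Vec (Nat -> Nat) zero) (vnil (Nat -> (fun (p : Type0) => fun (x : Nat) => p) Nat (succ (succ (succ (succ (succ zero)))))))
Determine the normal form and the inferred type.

resulting normal form:
  refl (Vec (Nat -> Nat) zero) (vnil (Nat -> Nat))
type:
  Eq (Vec (Nat -> Nat) zero) (vnil (Nat -> Nat)) (vnil (Nat -> Nat))


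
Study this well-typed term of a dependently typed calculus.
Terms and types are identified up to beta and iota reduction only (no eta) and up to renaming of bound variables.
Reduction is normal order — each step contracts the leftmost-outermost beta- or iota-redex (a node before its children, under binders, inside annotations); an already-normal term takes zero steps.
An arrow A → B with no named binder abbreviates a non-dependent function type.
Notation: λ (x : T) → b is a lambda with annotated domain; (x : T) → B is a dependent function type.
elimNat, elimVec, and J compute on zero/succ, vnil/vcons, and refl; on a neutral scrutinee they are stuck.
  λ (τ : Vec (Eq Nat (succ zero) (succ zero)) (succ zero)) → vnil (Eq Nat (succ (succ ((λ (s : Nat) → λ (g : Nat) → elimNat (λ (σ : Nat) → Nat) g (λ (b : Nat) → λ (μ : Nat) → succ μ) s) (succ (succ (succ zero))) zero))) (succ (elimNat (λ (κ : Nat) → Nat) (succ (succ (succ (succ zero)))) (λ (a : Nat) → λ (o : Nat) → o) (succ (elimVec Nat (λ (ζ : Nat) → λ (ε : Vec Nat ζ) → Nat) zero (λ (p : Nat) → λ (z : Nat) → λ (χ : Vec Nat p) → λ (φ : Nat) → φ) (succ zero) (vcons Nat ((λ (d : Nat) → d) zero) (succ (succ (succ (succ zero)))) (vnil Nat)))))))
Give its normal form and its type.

resulting normal form:
  λ (τ : Vec (Eq Nat (succ zero) (succ zero)) (succ zero)) → vnil (Eq Nat (succ (succ (succ (succ (succ zero))))) (succ (succ (succ (succ (succ zero))))))
type:
  Vec (Eq Nat (succ zero) (succ zero)) (succ zero) → Vec (Eq Nat (succ (succ (succ (succ (succ zero))))) (succ (succ (succ (succ (succ zero)))))) zero


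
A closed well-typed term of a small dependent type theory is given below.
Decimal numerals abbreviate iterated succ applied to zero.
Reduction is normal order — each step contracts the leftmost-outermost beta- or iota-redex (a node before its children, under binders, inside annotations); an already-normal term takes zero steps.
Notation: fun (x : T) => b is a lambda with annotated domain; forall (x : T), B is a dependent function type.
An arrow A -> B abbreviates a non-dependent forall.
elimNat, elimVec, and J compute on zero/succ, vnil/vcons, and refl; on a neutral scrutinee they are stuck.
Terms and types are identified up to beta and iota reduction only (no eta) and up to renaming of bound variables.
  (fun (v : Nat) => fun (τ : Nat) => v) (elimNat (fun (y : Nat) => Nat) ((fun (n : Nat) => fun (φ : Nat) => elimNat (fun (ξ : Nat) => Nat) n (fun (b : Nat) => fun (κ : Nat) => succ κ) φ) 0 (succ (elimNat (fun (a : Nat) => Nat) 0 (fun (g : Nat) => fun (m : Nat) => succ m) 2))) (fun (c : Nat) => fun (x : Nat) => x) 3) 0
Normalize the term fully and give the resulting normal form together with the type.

normal form:
  3
inferred type:
  Nat


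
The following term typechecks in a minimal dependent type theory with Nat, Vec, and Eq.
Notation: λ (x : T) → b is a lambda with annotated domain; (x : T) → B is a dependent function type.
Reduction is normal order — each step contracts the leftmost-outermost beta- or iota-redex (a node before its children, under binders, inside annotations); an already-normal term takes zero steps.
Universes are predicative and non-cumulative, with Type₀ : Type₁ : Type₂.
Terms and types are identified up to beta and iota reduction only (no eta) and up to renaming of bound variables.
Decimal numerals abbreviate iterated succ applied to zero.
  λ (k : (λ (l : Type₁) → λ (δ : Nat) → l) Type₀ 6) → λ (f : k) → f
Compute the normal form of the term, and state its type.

normal form:
  λ (k : Type₀) → λ (l : k) → l
inferred type:
  (k : Type₀) → (l : k) → k


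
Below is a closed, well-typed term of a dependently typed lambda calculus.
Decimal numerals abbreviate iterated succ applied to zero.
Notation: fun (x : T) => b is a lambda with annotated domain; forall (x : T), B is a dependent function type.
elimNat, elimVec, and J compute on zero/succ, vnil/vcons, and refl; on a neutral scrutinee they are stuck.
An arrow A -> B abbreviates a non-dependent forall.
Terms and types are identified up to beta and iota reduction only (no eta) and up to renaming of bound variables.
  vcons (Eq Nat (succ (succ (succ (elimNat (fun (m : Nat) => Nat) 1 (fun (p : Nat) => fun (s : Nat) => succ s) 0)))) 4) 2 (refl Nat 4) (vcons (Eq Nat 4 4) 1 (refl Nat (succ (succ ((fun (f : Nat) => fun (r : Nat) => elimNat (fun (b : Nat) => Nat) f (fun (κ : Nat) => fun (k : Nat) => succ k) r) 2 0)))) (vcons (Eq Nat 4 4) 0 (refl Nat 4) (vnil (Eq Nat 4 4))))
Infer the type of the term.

the term's type:
  Vec (Eq Nat 4 4) 3


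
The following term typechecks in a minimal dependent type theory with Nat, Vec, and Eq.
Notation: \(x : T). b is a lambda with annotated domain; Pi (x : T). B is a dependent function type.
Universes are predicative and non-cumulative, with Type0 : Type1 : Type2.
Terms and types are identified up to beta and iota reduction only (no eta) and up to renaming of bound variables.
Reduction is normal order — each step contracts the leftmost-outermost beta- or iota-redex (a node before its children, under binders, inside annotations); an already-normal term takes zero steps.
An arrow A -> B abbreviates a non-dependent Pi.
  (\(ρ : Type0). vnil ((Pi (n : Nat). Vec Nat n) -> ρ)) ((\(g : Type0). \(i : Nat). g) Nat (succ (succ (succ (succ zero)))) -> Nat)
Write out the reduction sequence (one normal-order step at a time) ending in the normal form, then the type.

reduction (normal order):
  (\(ρ : Type0). vnil ((Pi (n : Nat). Vec Nat n) -> ρ)) ((\(g : Type0). \(i : Nat). g) Nat (succ (succ (succ (succ zero)))) -> Nat)
  ~> vnil ((Pi (ρ : Nat). Vec Nat ρ) -> (\(n : Type0). \(g : Nat). n) Nat (succ (succ (succ (succ zero)))) -> Nat)
  ~> vnil ((Pi (ρ : Nat). Vec Nat ρ) -> (\(n : Nat). Nat) (succ (succ (succ (succ zero)))) -> Nat)
  ~> vnil ((Pi (ρ : Nat). Vec Nat ρ) -> Nat -> Nat)
type:
  Vec ((Pi (ρ : Nat). Vec Nat ρ) -> Nat -> Nat) zero


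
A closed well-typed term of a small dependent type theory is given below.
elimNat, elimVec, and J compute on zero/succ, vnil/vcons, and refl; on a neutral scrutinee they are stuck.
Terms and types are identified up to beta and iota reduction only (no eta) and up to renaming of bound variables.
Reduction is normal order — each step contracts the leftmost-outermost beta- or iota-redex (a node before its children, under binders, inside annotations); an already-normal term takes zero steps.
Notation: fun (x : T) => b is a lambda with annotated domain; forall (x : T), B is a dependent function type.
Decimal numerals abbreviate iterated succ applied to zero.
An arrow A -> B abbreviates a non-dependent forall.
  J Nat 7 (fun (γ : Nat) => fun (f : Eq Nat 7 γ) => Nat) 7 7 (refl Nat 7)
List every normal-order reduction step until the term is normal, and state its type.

normal-order reduction:
  J Nat 7 (fun (γ : Nat) => fun (f : Eq Nat 7 γ) => Nat) 7 7 (refl Nat 7)
  ~> 7
inferred type:
  Nat


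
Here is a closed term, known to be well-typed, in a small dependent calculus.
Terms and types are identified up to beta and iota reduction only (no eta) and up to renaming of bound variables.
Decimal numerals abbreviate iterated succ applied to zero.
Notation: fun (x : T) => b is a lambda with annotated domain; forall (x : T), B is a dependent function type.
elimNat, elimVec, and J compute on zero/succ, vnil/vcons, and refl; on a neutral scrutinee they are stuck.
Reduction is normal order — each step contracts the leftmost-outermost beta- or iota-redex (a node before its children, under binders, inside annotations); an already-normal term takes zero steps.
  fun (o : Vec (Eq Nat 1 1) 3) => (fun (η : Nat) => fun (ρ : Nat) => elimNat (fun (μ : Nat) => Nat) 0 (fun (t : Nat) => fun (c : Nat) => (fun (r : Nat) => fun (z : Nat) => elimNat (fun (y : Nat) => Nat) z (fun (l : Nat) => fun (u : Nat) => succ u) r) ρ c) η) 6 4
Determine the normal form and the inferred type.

resulting normal form:
  fun (o : Vec (Eq Nat 1 1) 3) => 24
inferred type:
  forall (o : Vec (Eq Nat 1 1) 3), Nat


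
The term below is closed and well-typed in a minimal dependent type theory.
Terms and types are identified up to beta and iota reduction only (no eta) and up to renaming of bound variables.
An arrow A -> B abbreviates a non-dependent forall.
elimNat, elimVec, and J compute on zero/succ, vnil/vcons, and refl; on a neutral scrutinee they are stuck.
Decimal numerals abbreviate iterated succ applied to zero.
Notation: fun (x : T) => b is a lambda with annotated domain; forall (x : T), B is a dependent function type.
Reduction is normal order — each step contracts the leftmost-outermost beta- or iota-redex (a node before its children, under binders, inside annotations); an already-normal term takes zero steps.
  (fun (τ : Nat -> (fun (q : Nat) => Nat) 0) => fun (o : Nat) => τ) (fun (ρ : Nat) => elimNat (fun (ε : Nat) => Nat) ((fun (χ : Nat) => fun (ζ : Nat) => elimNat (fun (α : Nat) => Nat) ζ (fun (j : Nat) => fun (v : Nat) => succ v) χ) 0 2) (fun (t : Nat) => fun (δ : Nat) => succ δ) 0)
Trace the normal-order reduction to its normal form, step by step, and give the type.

normal-order reduction:
  (fun (τ : Nat -> (fun (q : Nat) => Nat) 0) => fun (o : Nat) => τ) (fun (ρ : Nat) => elimNat (fun (ε : Nat) => Nat) ((fun (χ : Nat) => fun (ζ : Nat) => elimNat (fun (α : Nat) => Nat) ζ (fun (j : Nat) => fun (v : Nat) => succ v) χ) 0 2) (fun (t : Nat) => fun (δ : Nat) => succ δ) 0)
  ~> fun (τ : Nat) => fun (q : Nat) => elimNat (fun (o : Nat) => Nat) ((fun (ρ : Nat) => fun (ε : Nat) => elimNat (fun (χ : Nat) => Nat) ε (fun (ζ : Nat) => fun (α : Nat) => succ α) ρ) 0 2) (fun (j : Nat) => fun (v : Nat) => succ v) 0
  ~> fun (τ : Nat) => fun (q : Nat) => (fun (o : Nat) => fun (ρ : Nat) => elimNat (fun (ε : Nat) => Nat) ρ (fun (χ : Nat) => fun (ζ : Nat) => succ ζ) o) 0 2
  ~> fun (τ : Nat) => fun (q : Nat) => (fun (o : Nat) => elimNat (fun (ρ : Nat) => Nat) o (fun (ε : Nat) => fun (χ : Nat) => succ χ) 0) 2
  ~> fun (τ : Nat) => fun (q : Nat) => elimNat (fun (o : Nat) => Nat) 2 (fun (ρ : Nat) => fun (ε : Nat) => succ ε) 0
  ~> fun (τ : Nat) => fun (q : Nat) => 2
the term's type:
  Nat -> Nat -> Nat
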